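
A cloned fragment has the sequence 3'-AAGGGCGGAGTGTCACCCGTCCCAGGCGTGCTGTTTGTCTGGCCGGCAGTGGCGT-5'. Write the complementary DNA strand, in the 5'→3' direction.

5'-TTCCCGCCTCACAGTGGGCAGGGTCCGCACGACAAACAGACCGGCCGTCACCGCA-3'

The strand is given 3'→5', so its complement runs 5'→3' in the same left-to-right order: pair each base A↔T, G↔C.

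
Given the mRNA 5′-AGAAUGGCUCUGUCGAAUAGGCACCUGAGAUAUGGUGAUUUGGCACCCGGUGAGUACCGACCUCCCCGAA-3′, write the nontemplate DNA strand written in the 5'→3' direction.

The coding DNA strand has the same 5'→3' sequence as the mRNA with U replaced by T.

5'-AGAATGGCTCTGTCGAATAGGCACCTGAGATATGGTGATTTGGCACCCGGTGAGTACCGACCTCCCCGAA-3'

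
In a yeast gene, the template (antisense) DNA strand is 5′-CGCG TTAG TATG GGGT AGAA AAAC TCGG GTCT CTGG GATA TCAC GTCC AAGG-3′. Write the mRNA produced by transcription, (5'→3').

5'-CCUUGGACGUGAUAUCCCAGAGACCCGAGUUUUUCUACCCCAUACUAACGCG-3'

The mRNA has the sequence of the coding strand (reverse complement of the template) with T→U. Reverse complement of CGCGTTAGTATGGGGTAGAAAAACTCGGGTCTCTGGGATATCACGTCCAAGG is CCTTGGACGTGATATCCCAGAGACCCGAGTTTTTCTACCCCATACTAACGCG; then T→U.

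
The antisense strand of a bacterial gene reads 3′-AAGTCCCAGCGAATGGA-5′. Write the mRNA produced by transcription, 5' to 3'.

5'-UUCAGGGUCGCUUACCU-3'

Reading the template 3'→5' as shown, RNA polymerase pairs each base (A→U, T→A, G↔C) to build mRNA 5'→3' directly.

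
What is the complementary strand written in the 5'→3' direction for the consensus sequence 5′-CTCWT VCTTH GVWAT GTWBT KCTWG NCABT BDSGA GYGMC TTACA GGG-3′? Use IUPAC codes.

5′-CCCTGTAAGKCRCTCSHVAVTGNCWAGMAVWACATWBCDAAGBAWGAG-3′

Standard pairs A↔T, G↔C; ambiguity codes pair Y↔R, M↔K, W↔W, S↔S, B↔V, D↔H, N↔N. Complement (GAGWABGAADCBWTACAWVAMGAWCNGTVAVHSCTCRCKGAATGTCCC), then reverse for 5'→3'.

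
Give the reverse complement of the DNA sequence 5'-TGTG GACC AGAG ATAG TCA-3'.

5'-TGACTATCTCTGGTCCACA-3'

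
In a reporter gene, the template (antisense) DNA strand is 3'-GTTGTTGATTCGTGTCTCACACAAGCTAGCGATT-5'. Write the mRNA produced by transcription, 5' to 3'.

Reading the template 3'→5' as shown, RNA polymerase pairs each base (A→U, T→A, G↔C) to build mRNA 5'→3' directly.

5'-CAACAACUAAGCACAGAGUGUGUUCGAUCGCUAA-3'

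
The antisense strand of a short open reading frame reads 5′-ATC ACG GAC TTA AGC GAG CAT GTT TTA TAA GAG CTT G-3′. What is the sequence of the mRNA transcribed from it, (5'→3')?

RNA polymerase reads the template 3'→5' and synthesizes mRNA 5'→3' by base-pairing (A→U, T→A, G↔C). The complement of the template is TAGTGCCTGAATTCGCTCGTACAAAATATTCTCGAAC; antiparallel, so 5'→3' the coding strand is CAAGCTCTTATAAAACATGCTCGCTTAAGTCCGTGAT. Replace T with U for the mRNA.

5'-CAAGCUCUUAUAAAACAUGCUCGCUUAAGUCCGUGAU-3'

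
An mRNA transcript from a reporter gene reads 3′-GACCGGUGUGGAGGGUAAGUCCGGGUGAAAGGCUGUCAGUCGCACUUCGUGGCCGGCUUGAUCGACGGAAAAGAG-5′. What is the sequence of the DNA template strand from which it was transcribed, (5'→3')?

Written 5'→3' the mRNA is GAGAAAAGGCAGCUAGUUCGGCCGGUGCUUCACGCUGACUGUCGGAAAGUGGGCCUGAAUGGGAGGUGUGGCCAG, so the coding DNA strand is GAGAAAAGGCAGCTAGTTCGGCCGGTGCTTCACGCTGACTGTCGGAAAGTGGGCCTGAATGGGAGGTGTGGCCAG. The template is its reverse complement.

5'-CTGGCCACACCTCCCATTCAGGCCCACTTTCCGACAGTCAGCGTGAAGCACCGGCCGAACTAGCTGCCTTTTCTC-3'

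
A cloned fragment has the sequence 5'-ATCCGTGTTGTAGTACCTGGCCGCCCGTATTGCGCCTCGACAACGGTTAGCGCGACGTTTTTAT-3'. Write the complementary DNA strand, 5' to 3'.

5'-ATAAAAACGTCGCGCTAACCGTTGTCGAGGCGCAATACGGGCGGCCAGGTACTACAACACGGAT-3'

Pairing A↔T and G↔C gives TAGGCACAACATCATGGACCGGCGGGCATAACGCGGAGCTGTTGCCAATCGCGCTGCAAAAATA, running 3'→5'. Reverse for the 5'→3' convention.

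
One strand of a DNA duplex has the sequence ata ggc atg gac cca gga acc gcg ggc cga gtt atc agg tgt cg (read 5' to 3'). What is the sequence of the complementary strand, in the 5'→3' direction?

The complement of ATAGGCATGGACCCAGGAACCGCGGGCCGAGTTATCAGGTGTCG is TATCCGTACCTGGGTCCTTGGCGCCCGGCTCAATAGTCCACAGC (A↔T, G↔C). DNA strands are antiparallel, so the complementary strand runs 3'→5'; reversing gives the 5'→3' form.

5'-CGACACCTGATAACTCGGCCCGCGGTTCCTGGGTCCATGCCTAT-3'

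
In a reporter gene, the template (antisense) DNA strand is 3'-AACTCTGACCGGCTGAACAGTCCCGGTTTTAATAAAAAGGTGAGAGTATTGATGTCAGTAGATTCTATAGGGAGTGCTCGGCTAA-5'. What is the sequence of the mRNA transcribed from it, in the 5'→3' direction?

Reading the template 3'→5' as shown, RNA polymerase pairs each base (A→U, T→A, G↔C) to build mRNA 5'→3' directly.

5'-UUGAGACUGGCCGACUUGUCAGGGCCAAAAUUAUUUUUCCACUCUCAUAACUACAGUCAUCUAAGAUAUCCCUCACGAGCCGAUU-3'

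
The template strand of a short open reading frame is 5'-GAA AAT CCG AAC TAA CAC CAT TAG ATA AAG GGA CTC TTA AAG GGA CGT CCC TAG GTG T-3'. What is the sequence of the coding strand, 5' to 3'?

The coding strand is complementary and antiparallel to the template: take the complement (A↔T, G↔C) and reverse.

5′-ACACCTAGGGACGTCCCTTTAAGAGTCCCTTTATCTAATGGTGTTAGTTCGGATTTTC-3′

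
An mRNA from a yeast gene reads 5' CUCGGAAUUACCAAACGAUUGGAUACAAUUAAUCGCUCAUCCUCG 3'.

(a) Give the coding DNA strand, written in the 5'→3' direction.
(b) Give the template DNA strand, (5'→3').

(a) 5'-CTCGGAATTACCAAACGATTGGATACAATTAATCGCTCATCCTCG-3'
(b) 5'-CGAGGATGAGCGATTAATTGTATCCAATCGTTTGGTAATTCCGAG-3'

(a) The coding strand matches the mRNA with U→T.
(b) The template strand is the reverse complement of the coding strand.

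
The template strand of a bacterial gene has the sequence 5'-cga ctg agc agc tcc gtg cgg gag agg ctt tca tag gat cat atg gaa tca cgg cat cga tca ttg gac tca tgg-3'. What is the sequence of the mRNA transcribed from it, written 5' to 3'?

The mRNA has the sequence of the coding strand (reverse complement of the template) with T→U. Reverse complement of CGACTGAGCAGCTCCGTGCGGGAGAGGCTTTCATAGGATCATATGGAATCACGGCATCGATCATTGGACTCATGG is CCATGAGTCCAATGATCGATGCCGTGATTCCATATGATCCTATGAAAGCCTCTCCCGCACGGAGCTGCTCAGTCG; then T→U.

5'-CCAUGAGUCCAAUGAUCGAUGCCGUGAUUCCAUAUGAUCCUAUGAAAGCCUCUCCCGCACGGAGCUGCUCAGUCG-3'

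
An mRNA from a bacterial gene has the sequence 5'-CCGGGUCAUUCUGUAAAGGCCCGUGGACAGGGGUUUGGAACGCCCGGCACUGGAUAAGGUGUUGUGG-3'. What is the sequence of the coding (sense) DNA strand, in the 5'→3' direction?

5'-CCGGGTCATTCTGTAAAGGCCCGTGGACAGGGGTTTGGAACGCCCGGCACTGGATAAGGTGTTGTGG-3'

The coding DNA strand has the same 5'→3' sequence as the mRNA with U replaced by T.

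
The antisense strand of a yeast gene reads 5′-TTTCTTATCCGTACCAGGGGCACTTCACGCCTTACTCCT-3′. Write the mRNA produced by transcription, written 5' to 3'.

The mRNA has the sequence of the coding strand (reverse complement of the template) with T→U. Reverse complement of TTTCTTATCCGTACCAGGGGCACTTCACGCCTTACTCCT is AGGAGTAAGGCGTGAAGTGCCCCTGGTACGGATAAGAAA; then T→U.

5′-AGGAGUAAGGCGUGAAGUGCCCCUGGUACGGAUAAGAAA-3′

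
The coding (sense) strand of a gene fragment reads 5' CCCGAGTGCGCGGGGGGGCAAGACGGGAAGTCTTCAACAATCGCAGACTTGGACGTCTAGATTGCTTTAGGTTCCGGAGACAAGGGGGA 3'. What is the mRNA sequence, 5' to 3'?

5'-CCCGAGUGCGCGGGGGGGCAAGACGGGAAGUCUUCAACAAUCGCAGACUUGGACGUCUAGAUUGCUUUAGGUUCCGGAGACAAGGGGGA-3'

mRNA has the coding-strand sequence with U in place of T.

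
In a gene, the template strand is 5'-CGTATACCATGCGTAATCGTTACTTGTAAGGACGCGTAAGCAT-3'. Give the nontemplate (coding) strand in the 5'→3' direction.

The coding strand is complementary and antiparallel to the template: take the complement (A↔T, G↔C) and reverse.

5'-ATGCTTACGCGTCCTTACAAGTAACGATTACGCATGGTATACG-3'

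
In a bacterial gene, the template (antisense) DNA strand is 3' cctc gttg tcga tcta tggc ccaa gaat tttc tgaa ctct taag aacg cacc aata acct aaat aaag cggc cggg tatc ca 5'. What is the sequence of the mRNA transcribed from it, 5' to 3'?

5'-GGAGCAACAGCUAGAUACCGGGUUCUUAAAAGACUUGAGAAUUCUUGCGUGGUUAUUGGAUUUAUUUCGCCGGCCCAUAGGU-3'

Reading the template 3'→5' as shown, RNA polymerase pairs each base (A→U, T→A, G↔C) to build mRNA 5'→3' directly.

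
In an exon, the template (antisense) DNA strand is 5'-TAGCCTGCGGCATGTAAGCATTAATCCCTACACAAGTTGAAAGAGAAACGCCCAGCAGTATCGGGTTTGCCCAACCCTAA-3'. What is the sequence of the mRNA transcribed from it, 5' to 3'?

RNA polymerase reads the template 3'→5' and synthesizes mRNA 5'→3' by base-pairing (A→U, T→A, G↔C). The complement of the template is ATCGGACGCCGTACATTCGTAATTAGGGATGTGTTCAACTTTCTCTTTGCGGGTCGTCATAGCCCAAACGGGTTGGGATT; antiparallel, so 5'→3' the coding strand is TTAGGGTTGGGCAAACCCGATACTGCTGGGCGTTTCTCTTTCAACTTGTGTAGGGATTAATGCTTACATGCCGCAGGCTA. Replace T with U for the mRNA.

5'-UUAGGGUUGGGCAAACCCGAUACUGCUGGGCGUUUCUCUUUCAACUUGUGUAGGGAUUAAUGCUUACAUGCCGCAGGCUA-3'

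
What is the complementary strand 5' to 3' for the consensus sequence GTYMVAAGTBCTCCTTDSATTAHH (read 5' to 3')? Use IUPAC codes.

5'-DDTAATSHAAGGAGVACTTBKRAC-3'

Standard pairs A↔T, G↔C; ambiguity codes pair Y↔R, M↔K, S↔S, B↔V, D↔H. Complement (CARKBTTCAVGAGGAAHSTAATDD), then reverse for 5'→3'.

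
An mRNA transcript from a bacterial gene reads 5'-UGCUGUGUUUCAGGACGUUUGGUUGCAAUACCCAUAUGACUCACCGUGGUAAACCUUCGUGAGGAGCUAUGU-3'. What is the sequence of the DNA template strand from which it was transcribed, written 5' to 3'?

Replace U with T to get the coding DNA strand: TGCTGTGTTTCAGGACGTTTGGTTGCAATACCCATATGACTCACCGTGGTAAACCTTCGTGAGGAGCTATGT. The template strand is its reverse complement (complement ACGACACAAAGTCCTGCAAACCAACGTTATGGGTATACTGAGTGGCACCATTTGGAAGCACTCCTCGATACA, then reverse).

5'-ACATAGCTCCTCACGAAGGTTTACCACGGTGAGTCATATGGGTATTGCAACCAAACGTCCTGAAACACAGCA-3'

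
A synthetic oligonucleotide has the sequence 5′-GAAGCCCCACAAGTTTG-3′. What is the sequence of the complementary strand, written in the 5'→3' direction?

The complement of GAAGCCCCACAAGTTTG is CTTCGGGGTGTTCAAAC (A↔T, G↔C). DNA strands are antiparallel, so the complementary strand runs 3'→5'; reversing gives the 5'→3' form.

5'-CAAACTTGTGGGGCTTC-3'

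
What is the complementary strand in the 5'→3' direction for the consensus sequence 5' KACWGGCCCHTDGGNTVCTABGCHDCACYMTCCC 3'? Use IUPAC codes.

5'-GGGAKRGTGHDGCVTAGBANCCHADGGGCCWGTM-3'

Standard pairs A↔T, G↔C; ambiguity codes pair Y↔R, M↔K, W↔W, B↔V, D↔H, N↔N. Complement (MTGWCCGGGDAHCCNABGATVCGDHGTGRKAGGG), then reverse for 5'→3'.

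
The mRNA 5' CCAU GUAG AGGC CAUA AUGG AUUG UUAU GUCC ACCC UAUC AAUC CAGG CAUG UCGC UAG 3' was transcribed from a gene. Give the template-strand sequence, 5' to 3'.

Replace U with T to get the coding DNA strand: CCATGTAGAGGCCATAATGGATTGTTATGTCCACCCTATCAATCCAGGCATGTCGCTAG. The template strand is its reverse complement (complement GGTACATCTCCGGTATTACCTAACAATACAGGTGGGATAGTTAGGTCCGTACAGCGATC, then reverse).

5'-CTAGCGACATGCCTGGATTGATAGGGTGGACATAACAATCCATTATGGCCTCTACATGG-3'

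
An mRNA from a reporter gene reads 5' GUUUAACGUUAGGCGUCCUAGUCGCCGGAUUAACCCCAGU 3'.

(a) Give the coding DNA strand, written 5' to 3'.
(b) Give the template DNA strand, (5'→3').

(a) 5'-GTTTAACGTTAGGCGTCCTAGTCGCCGGATTAACCCCAGT-3'
(b) 5′-ACTGGGGTTAATCCGGCGACTAGGACGCCTAACGTTAAAC-3′

(a) The coding strand matches the mRNA with U→T.
(b) The template strand is the reverse complement of the coding strand.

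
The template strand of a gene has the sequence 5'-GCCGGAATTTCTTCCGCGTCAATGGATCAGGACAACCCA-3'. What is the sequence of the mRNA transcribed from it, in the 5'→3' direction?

The mRNA has the sequence of the coding strand (reverse complement of the template) with T→U. Reverse complement of GCCGGAATTTCTTCCGCGTCAATGGATCAGGACAACCCA is TGGGTTGTCCTGATCCATTGACGCGGAAGAAATTCCGGC; then T→U.

5'-UGGGUUGUCCUGAUCCAUUGACGCGGAAGAAAUUCCGGC-3'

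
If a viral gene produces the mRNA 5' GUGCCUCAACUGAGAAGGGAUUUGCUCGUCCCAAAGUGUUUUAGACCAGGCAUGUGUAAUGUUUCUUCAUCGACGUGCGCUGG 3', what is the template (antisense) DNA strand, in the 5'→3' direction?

Replace U with T to get the coding DNA strand: GTGCCTCAACTGAGAAGGGATTTGCTCGTCCCAAAGTGTTTTAGACCAGGCATGTGTAATGTTTCTTCATCGACGTGCGCTGG. The template strand is its reverse complement (complement CACGGAGTTGACTCTTCCCTAAACGAGCAGGGTTTCACAAAATCTGGTCCGTACACATTACAAAGAAGTAGCTGCACGCGACC, then reverse).

5′-CCAGCGCACGTCGATGAAGAAACATTACACATGCCTGGTCTAAAACACTTTGGGACGAGCAAATCCCTTCTCAGTTGAGGCAC-3′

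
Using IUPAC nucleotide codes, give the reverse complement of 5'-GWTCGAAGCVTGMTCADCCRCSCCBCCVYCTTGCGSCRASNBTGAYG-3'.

5'-CRTCAVNSTYGSCGCAAGRBGGVGGSGYGGHTGAKCABGCTTCGAWC-3'

Standard pairs A↔T, G↔C; ambiguity codes pair R↔Y, M↔K, W↔W, S↔S, B↔V, D↔H, N↔N. Complement (CWAGCTTCGBACKAGTHGGYGSGGVGGBRGAACGCSGYTSNVACTRC), then reverse for 5'→3'.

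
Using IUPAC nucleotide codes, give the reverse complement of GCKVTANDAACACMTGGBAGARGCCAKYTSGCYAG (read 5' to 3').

5'-CTRGCSARMTGGCYTCTVCCAKGTGTTHNTABMGC-3'

Standard pairs A↔T, G↔C; ambiguity codes pair R↔Y, M↔K, S↔S, B↔V, D↔H, N↔N. Complement (CGMBATNHTTGTGKACCVTCTYCGGTMRASCGRTC), then reverse for 5'→3'.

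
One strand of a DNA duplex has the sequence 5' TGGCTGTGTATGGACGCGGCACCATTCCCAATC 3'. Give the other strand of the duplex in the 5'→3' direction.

5′-GATTGGGAATGGTGCCGCGTCCATACACAGCCA-3′

Pairing A↔T and G↔C gives ACCGACACATACCTGCGCCGTGGTAAGGGTTAG, running 3'→5'. Reverse for the 5'→3' convention.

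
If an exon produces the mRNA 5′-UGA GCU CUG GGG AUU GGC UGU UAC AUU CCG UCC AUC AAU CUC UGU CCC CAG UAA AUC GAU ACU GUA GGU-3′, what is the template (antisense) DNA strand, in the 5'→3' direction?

Replace U with T to get the coding DNA strand: TGAGCTCTGGGGATTGGCTGTTACATTCCGTCCATCAATCTCTGTCCCCAGTAAATCGATACTGTAGGT. The template strand is its reverse complement (complement ACTCGAGACCCCTAACCGACAATGTAAGGCAGGTAGTTAGAGACAGGGGTCATTTAGCTATGACATCCA, then reverse).

5'-ACCTACAGTATCGATTTACTGGGGACAGAGATTGATGGACGGAATGTAACAGCCAATCCCCAGAGCTCA-3'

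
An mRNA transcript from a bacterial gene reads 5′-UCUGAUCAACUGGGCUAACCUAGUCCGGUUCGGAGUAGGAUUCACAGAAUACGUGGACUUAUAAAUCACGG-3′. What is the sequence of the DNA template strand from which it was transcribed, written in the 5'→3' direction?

5'-CCGTGATTTATAAGTCCACGTATTCTGTGAATCCTACTCCGAACCGGACTAGGTTAGCCCAGTTGATCAGA-3'

Replace U with T to get the coding DNA strand: TCTGATCAACTGGGCTAACCTAGTCCGGTTCGGAGTAGGATTCACAGAATACGTGGACTTATAAATCACGG. The template strand is its reverse complement (complement AGACTAGTTGACCCGATTGGATCAGGCCAAGCCTCATCCTAAGTGTCTTATGCACCTGAATATTTAGTGCC, then reverse).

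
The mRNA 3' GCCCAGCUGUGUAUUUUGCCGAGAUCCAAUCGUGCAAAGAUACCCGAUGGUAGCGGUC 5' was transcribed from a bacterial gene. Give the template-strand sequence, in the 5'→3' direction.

Written 5'→3' the mRNA is CUGGCGAUGGUAGCCCAUAGAAACGUGCUAACCUAGAGCCGUUUUAUGUGUCGACCCG, so the coding DNA strand is CTGGCGATGGTAGCCCATAGAAACGTGCTAACCTAGAGCCGTTTTATGTGTCGACCCG. The template is its reverse complement.

5'-CGGGTCGACACATAAAACGGCTCTAGGTTAGCACGTTTCTATGGGCTACCATCGCCAG-3'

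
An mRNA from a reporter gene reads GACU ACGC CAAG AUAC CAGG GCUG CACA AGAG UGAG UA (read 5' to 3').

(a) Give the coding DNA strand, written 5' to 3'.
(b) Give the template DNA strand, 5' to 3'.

(a) The coding strand matches the mRNA with U→T.
(b) The template strand is the reverse complement of the coding strand.

(a) 5'-GACTACGCCAAGATACCAGGGCTGCACAAGAGTGAGTA-3'
(b) 5'-TACTCACTCTTGTGCAGCCCTGGTATCTTGGCGTAGTC-3'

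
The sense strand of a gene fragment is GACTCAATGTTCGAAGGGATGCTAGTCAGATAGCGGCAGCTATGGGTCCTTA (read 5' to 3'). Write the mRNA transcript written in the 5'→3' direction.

5'-GACUCAAUGUUCGAAGGGAUGCUAGUCAGAUAGCGGCAGCUAUGGGUCCUUA-3'

mRNA has the coding-strand sequence with U in place of T.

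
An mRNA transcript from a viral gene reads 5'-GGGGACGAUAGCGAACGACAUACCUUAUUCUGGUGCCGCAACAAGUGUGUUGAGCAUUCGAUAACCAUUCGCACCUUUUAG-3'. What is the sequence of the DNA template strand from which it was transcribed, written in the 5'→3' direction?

5'-CTAAAAGGTGCGAATGGTTATCGAATGCTCAACACACTTGTTGCGGCACCAGAATAAGGTATGTCGTTCGCTATCGTCCCC-3'

Replace U with T to get the coding DNA strand: GGGGACGATAGCGAACGACATACCTTATTCTGGTGCCGCAACAAGTGTGTTGAGCATTCGATAACCATTCGCACCTTTTAG. The template strand is its reverse complement (complement CCCCTGCTATCGCTTGCTGTATGGAATAAGACCACGGCGTTGTTCACACAACTCGTAAGCTATTGGTAAGCGTGGAAAATC, then reverse).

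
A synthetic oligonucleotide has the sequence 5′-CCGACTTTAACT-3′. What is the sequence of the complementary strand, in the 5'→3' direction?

5'-AGTTAAAGTCGG-3'

Pairing A↔T and G↔C gives GGCTGAAATTGA, running 3'→5'. Reverse for the 5'→3' convention.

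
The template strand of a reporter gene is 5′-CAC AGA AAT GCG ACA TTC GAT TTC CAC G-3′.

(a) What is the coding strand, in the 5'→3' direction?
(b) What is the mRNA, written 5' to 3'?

(a) The coding strand is the reverse complement of the template: complement GTGTCTTTACGCTGTAAGCTAAAGGTGC, then reverse.
(b) mRNA has the coding-strand sequence with T→U.

(a) 5'-CGTGGAAATCGAATGTCGCATTTCTGTG-3'
(b) 5′-CGUGGAAAUCGAAUGUCGCAUUUCUGUG-3′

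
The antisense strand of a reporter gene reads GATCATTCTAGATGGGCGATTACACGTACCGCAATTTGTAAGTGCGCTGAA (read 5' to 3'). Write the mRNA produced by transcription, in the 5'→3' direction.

The mRNA has the sequence of the coding strand (reverse complement of the template) with T→U. Reverse complement of GATCATTCTAGATGGGCGATTACACGTACCGCAATTTGTAAGTGCGCTGAA is TTCAGCGCACTTACAAATTGCGGTACGTGTAATCGCCCATCTAGAATGATC; then T→U.

5′-UUCAGCGCACUUACAAAUUGCGGUACGUGUAAUCGCCCAUCUAGAAUGAUC-3′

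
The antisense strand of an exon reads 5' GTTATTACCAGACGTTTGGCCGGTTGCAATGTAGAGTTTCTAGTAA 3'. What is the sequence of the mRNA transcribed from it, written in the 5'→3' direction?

The mRNA has the sequence of the coding strand (reverse complement of the template) with T→U. Reverse complement of GTTATTACCAGACGTTTGGCCGGTTGCAATGTAGAGTTTCTAGTAA is TTACTAGAAACTCTACATTGCAACCGGCCAAACGTCTGGTAATAAC; then T→U.

5'-UUACUAGAAACUCUACAUUGCAACCGGCCAAACGUCUGGUAAUAAC-3'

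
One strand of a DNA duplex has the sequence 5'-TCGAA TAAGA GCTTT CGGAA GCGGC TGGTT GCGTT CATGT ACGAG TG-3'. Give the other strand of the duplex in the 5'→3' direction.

5'-CACTCGTACATGAACGCAACCAGCCGCTTCCGAAAGCTCTTATTCGA-3'

The complement of TCGAATAAGAGCTTTCGGAAGCGGCTGGTTGCGTTCATGTACGAGTG is AGCTTATTCTCGAAAGCCTTCGCCGACCAACGCAAGTACATGCTCAC (A↔T, G↔C). DNA strands are antiparallel, so the complementary strand runs 3'→5'; reversing gives the 5'→3' form.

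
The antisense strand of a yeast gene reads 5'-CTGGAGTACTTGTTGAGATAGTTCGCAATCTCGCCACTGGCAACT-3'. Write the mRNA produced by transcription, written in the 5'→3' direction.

5'-AGUUGCCAGUGGCGAGAUUGCGAACUAUCUCAACAAGUACUCCAG-3'

RNA polymerase reads the template 3'→5' and synthesizes mRNA 5'→3' by base-pairing (A→U, T→A, G↔C). The complement of the template is GACCTCATGAACAACTCTATCAAGCGTTAGAGCGGTGACCGTTGA; antiparallel, so 5'→3' the coding strand is AGTTGCCAGTGGCGAGATTGCGAACTATCTCAACAAGTACTCCAG. Replace T with U for the mRNA.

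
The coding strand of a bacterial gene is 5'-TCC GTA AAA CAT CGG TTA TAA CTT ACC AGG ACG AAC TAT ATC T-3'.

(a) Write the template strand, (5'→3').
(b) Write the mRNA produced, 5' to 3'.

(a) 5'-AGATATAGTTCGTCCTGGTAAGTTATAACCGATGTTTTACGGA-3'
(b) 5'-UCCGUAAAACAUCGGUUAUAACUUACCAGGACGAACUAUAUCU-3'

(a) The template strand is the reverse complement of the coding strand: complement AGGCATTTTGTAGCCAATATTGAATGGTCCTGCTTGATATAGA, then reverse.
(b) mRNA matches the coding strand with T→U.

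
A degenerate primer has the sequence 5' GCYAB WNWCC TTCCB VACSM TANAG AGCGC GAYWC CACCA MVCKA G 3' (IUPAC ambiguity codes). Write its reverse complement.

5'-CTMGBKTGGTGGWRTCGCGCTCTNTAKSGTBVGGAAGGWNWVTRGC-3'

Standard pairs A↔T, G↔C; ambiguity codes pair Y↔R, M↔K, W↔W, S↔S, B↔V, N↔N. Complement (CGRTVWNWGGAAGGVBTGSKATNTCTCGCGCTRWGGTGGTKBGMTC), then reverse for 5'→3'.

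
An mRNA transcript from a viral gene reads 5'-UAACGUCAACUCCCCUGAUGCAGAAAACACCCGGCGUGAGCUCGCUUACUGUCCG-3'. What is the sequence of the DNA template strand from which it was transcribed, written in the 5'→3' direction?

Replace U with T to get the coding DNA strand: TAACGTCAACTCCCCTGATGCAGAAAACACCCGGCGTGAGCTCGCTTACTGTCCG. The template strand is its reverse complement (complement ATTGCAGTTGAGGGGACTACGTCTTTTGTGGGCCGCACTCGAGCGAATGACAGGC, then reverse).

5′-CGGACAGTAAGCGAGCTCACGCCGGGTGTTTTCTGCATCAGGGGAGTTGACGTTA-3′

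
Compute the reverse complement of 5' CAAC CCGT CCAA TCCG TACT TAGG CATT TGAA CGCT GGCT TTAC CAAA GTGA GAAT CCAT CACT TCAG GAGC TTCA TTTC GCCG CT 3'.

5'-AGCGGCGAAATGAAGCTCCTGAAGTGATGGATTCTCACTTTGGTAAAGCCAGCGTTCAAATGCCTAAGTACGGATTGGACGGGTTG-3'

Complement each base (A↔T, G↔C): GTTGGGCAGGTTAGGCATGAATCCGTAAACTTGCGACCGAAATGGTTTCACTCTTAGGTAGTGAAGTCCTCGAAGTAAAGCGGCGA. Then reverse.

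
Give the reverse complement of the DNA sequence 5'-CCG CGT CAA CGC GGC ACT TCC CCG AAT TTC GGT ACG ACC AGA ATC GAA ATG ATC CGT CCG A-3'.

5'-TCGGACGGATCATTTCGATTCTGGTCGTACCGAAATTCGGGGAAGTGCCGCGTTGACGCGG-3'

Complement each base (A↔T, G↔C): GGCGCAGTTGCGCCGTGAAGGGGCTTAAAGCCATGCTGGTCTTAGCTTTACTAGGCAGGCT. Then reverse.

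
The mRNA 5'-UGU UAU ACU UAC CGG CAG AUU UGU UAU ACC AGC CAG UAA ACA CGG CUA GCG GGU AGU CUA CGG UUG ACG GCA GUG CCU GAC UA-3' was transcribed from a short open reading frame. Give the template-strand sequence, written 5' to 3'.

5'-TAGTCAGGCACTGCCGTCAACCGTAGACTACCCGCTAGCCGTGTTTACTGGCTGGTATAACAAATCTGCCGGTAAGTATAACA-3'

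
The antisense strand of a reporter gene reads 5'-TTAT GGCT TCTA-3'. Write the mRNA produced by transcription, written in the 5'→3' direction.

5'-UAGAAGCCAUAA-3'

The mRNA has the sequence of the coding strand (reverse complement of the template) with T→U. Reverse complement of TTATGGCTTCTA is TAGAAGCCATAA; then T→U.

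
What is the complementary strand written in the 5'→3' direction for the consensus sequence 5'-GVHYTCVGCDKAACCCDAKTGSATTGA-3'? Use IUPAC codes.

5'-TCAATSCAMTHGGGTTMHGCBGARDBC-3'

Standard pairs A↔T, G↔C; ambiguity codes pair Y↔R, K↔M, S↔S, D↔H, V↔B. Complement (CBDRAGBCGHMTTGGGHTMACSTAACT), then reverse for 5'→3'.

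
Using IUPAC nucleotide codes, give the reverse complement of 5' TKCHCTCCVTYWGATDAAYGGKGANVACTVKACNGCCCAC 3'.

5'-GTGGGCNGTMBAGTBNTCMCCRTTHATCWRABGGAGDGMA-3'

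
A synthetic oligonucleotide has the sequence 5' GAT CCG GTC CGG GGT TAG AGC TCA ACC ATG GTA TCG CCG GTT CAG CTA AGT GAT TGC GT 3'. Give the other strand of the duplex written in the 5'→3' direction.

The complement of GATCCGGTCCGGGGTTAGAGCTCAACCATGGTATCGCCGGTTCAGCTAAGTGATTGCGT is CTAGGCCAGGCCCCAATCTCGAGTTGGTACCATAGCGGCCAAGTCGATTCACTAACGCA (A↔T, G↔C). DNA strands are antiparallel, so the complementary strand runs 3'→5'; reversing gives the 5'→3' form.

5'-ACGCAATCACTTAGCTGAACCGGCGATACCATGGTTGAGCTCTAACCCCGGACCGGATC-3'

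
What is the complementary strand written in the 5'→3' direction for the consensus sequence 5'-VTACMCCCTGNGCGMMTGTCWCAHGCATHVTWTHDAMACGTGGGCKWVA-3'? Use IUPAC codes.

5'-TBWMGCCCACGTKTHDAWABDATGCDTGWGACAKKCGCNCAGGGKGTAB-3'

Standard pairs A↔T, G↔C; ambiguity codes pair M↔K, W↔W, D↔H, V↔B, N↔N. Complement (BATGKGGGACNCGCKKACAGWGTDCGTADBAWADHTKTGCACCCGMWBT), then reverse for 5'→3'.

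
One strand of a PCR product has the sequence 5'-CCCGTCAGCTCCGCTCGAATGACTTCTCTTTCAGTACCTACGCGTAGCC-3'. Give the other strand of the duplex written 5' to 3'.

The complement of CCCGTCAGCTCCGCTCGAATGACTTCTCTTTCAGTACCTACGCGTAGCC is GGGCAGTCGAGGCGAGCTTACTGAAGAGAAAGTCATGGATGCGCATCGG (A↔T, G↔C). DNA strands are antiparallel, so the complementary strand runs 3'→5'; reversing gives the 5'→3' form.

5'-GGCTACGCGTAGGTACTGAAAGAGAAGTCATTCGAGCGGAGCTGACGGG-3'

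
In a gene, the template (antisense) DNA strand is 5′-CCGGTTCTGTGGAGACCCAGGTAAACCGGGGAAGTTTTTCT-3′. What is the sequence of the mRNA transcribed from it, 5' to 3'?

The mRNA has the sequence of the coding strand (reverse complement of the template) with T→U. Reverse complement of CCGGTTCTGTGGAGACCCAGGTAAACCGGGGAAGTTTTTCT is AGAAAAACTTCCCCGGTTTACCTGGGTCTCCACAGAACCGG; then T→U.

5'-AGAAAAACUUCCCCGGUUUACCUGGGUCUCCACAGAACCGG-3'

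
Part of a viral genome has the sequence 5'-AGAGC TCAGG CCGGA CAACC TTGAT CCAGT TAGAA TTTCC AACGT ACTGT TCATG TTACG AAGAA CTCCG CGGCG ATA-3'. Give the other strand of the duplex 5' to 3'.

5'-TATCGCCGCGGAGTTCTTCGTAACATGAACAGTACGTTGGAAATTCTAACTGGATCAAGGTTGTCCGGCCTGAGCTCT-3'

Pairing A↔T and G↔C gives TCTCGAGTCCGGCCTGTTGGAACTAGGTCAATCTTAAAGGTTGCATGACAAGTACAATGCTTCTTGAGGCGCCGCTAT, running 3'→5'. Reverse for the 5'→3' convention.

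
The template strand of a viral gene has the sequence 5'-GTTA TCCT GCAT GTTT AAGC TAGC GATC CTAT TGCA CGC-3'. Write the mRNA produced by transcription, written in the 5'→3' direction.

The mRNA has the sequence of the coding strand (reverse complement of the template) with T→U. Reverse complement of GTTATCCTGCATGTTTAAGCTAGCGATCCTATTGCACGC is GCGTGCAATAGGATCGCTAGCTTAAACATGCAGGATAAC; then T→U.

5'-GCGUGCAAUAGGAUCGCUAGCUUAAACAUGCAGGAUAAC-3'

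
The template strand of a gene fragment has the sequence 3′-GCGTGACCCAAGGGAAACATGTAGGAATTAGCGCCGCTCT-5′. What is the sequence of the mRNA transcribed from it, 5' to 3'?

5'-CGCACUGGGUUCCCUUUGUACAUCCUUAAUCGCGGCGAGA-3'

Reading the template 3'→5' as shown, RNA polymerase pairs each base (A→U, T→A, G↔C) to build mRNA 5'→3' directly.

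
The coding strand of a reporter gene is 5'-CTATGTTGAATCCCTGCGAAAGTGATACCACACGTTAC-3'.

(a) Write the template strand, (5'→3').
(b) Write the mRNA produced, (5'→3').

(a) 5′-GTAACGTGTGGTATCACTTTCGCAGGGATTCAACATAG-3′
(b) 5'-CUAUGUUGAAUCCCUGCGAAAGUGAUACCACACGUUAC-3'

(a) The template strand is the reverse complement of the coding strand: complement GATACAACTTAGGGACGCTTTCACTATGGTGTGCAATG, then reverse.
(b) mRNA matches the coding strand with T→U.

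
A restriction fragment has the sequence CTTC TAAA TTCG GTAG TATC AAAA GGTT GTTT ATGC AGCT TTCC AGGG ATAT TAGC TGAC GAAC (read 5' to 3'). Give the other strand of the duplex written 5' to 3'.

The complement of CTTCTAAATTCGGTAGTATCAAAAGGTTGTTTATGCAGCTTTCCAGGGATATTAGCTGACGAAC is GAAGATTTAAGCCATCATAGTTTTCCAACAAATACGTCGAAAGGTCCCTATAATCGACTGCTTG (A↔T, G↔C). DNA strands are antiparallel, so the complementary strand runs 3'→5'; reversing gives the 5'→3' form.

5'-GTTCGTCAGCTAATATCCCTGGAAAGCTGCATAAACAACCTTTTGATACTACCGAATTTAGAAG-3'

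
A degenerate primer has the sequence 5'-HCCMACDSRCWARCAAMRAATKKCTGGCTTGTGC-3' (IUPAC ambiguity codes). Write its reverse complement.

Standard pairs A↔T, G↔C; ambiguity codes pair R↔Y, M↔K, W↔W, S↔S, D↔H. Complement (DGGKTGHSYGWTYGTTKYTTAMMGACCGAACACG), then reverse for 5'→3'.

5′-GCACAAGCCAGMMATTYKTTGYTWGYSHGTKGGD-3′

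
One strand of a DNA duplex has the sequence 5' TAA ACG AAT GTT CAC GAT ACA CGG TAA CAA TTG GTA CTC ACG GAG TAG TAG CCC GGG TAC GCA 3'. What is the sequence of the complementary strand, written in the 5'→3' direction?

The complement of TAAACGAATGTTCACGATACACGGTAACAATTGGTACTCACGGAGTAGTAGCCCGGGTACGCA is ATTTGCTTACAAGTGCTATGTGCCATTGTTAACCATGAGTGCCTCATCATCGGGCCCATGCGT (A↔T, G↔C). DNA strands are antiparallel, so the complementary strand runs 3'→5'; reversing gives the 5'→3' form.

5′-TGCGTACCCGGGCTACTACTCCGTGAGTACCAATTGTTACCGTGTATCGTGAACATTCGTTTA-3′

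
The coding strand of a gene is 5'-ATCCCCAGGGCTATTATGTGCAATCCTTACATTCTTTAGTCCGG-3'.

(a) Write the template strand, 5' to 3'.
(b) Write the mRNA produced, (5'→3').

(a) 5'-CCGGACTAAAGAATGTAAGGATTGCACATAATAGCCCTGGGGAT-3'
(b) 5'-AUCCCCAGGGCUAUUAUGUGCAAUCCUUACAUUCUUUAGUCCGG-3'

(a) The template strand is the reverse complement of the coding strand: complement TAGGGGTCCCGATAATACACGTTAGGAATGTAAGAAATCAGGCC, then reverse.
(b) mRNA matches the coding strand with T→U.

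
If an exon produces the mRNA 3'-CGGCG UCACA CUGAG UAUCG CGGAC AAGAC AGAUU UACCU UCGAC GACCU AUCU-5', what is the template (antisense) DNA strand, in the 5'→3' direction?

Written 5'→3' the mRNA is UCUAUCCAGCAGCUUCCAUUUAGACAGAACAGGCGCUAUGAGUCACACUGCGGC, so the coding DNA strand is TCTATCCAGCAGCTTCCATTTAGACAGAACAGGCGCTATGAGTCACACTGCGGC. The template is its reverse complement.

5'-GCCGCAGTGTGACTCATAGCGCCTGTTCTGTCTAAATGGAAGCTGCTGGATAGA-3'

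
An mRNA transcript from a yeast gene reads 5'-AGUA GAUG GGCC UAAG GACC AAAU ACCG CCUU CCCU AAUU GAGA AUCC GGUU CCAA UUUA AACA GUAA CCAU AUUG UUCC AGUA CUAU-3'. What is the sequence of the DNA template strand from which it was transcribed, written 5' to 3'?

5'-ATAGTACTGGAACAATATGGTTACTGTTTAAATTGGAACCGGATTCTCAATTAGGGAAGGCGGTATTTGGTCCTTAGGCCCATCTACT-3'

Replace U with T to get the coding DNA strand: AGTAGATGGGCCTAAGGACCAAATACCGCCTTCCCTAATTGAGAATCCGGTTCCAATTTAAACAGTAACCATATTGTTCCAGTACTAT. The template strand is its reverse complement (complement TCATCTACCCGGATTCCTGGTTTATGGCGGAAGGGATTAACTCTTAGGCCAAGGTTAAATTTGTCATTGGTATAACAAGGTCATGATA, then reverse).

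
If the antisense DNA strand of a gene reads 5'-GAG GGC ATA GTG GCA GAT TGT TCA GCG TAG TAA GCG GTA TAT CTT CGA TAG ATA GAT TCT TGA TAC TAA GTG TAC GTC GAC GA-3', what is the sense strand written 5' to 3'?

5'-TCGTCGACGTACACTTAGTATCAAGAATCTATCTATCGAAGATATACCGCTTACTACGCTGAACAATCTGCCACTATGCCCTC-3'

The coding strand is complementary and antiparallel to the template: take the complement (A↔T, G↔C) and reverse.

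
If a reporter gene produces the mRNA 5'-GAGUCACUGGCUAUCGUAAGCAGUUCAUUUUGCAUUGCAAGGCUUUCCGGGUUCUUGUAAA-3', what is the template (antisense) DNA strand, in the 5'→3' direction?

Replace U with T to get the coding DNA strand: GAGTCACTGGCTATCGTAAGCAGTTCATTTTGCATTGCAAGGCTTTCCGGGTTCTTGTAAA. The template strand is its reverse complement (complement CTCAGTGACCGATAGCATTCGTCAAGTAAAACGTAACGTTCCGAAAGGCCCAAGAACATTT, then reverse).

5'-TTTACAAGAACCCGGAAAGCCTTGCAATGCAAAATGAACTGCTTACGATAGCCAGTGACTC-3'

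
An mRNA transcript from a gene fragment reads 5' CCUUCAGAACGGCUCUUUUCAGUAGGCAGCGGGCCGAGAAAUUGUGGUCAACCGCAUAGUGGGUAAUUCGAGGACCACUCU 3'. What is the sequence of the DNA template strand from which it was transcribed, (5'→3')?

5'-AGAGTGGTCCTCGAATTACCCACTATGCGGTTGACCACAATTTCTCGGCCCGCTGCCTACTGAAAAGAGCCGTTCTGAAGG-3'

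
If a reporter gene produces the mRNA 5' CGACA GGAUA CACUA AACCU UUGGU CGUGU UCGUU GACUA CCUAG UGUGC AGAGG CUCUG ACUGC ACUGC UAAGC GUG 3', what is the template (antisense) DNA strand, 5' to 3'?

5'-CACGCTTAGCAGTGCAGTCAGAGCCTCTGCACACTAGGTAGTCAACGAACACGACCAAAGGTTTAGTGTATCCTGTCG-3'

Replace U with T to get the coding DNA strand: CGACAGGATACACTAAACCTTTGGTCGTGTTCGTTGACTACCTAGTGTGCAGAGGCTCTGACTGCACTGCTAAGCGTG. The template strand is its reverse complement (complement GCTGTCCTATGTGATTTGGAAACCAGCACAAGCAACTGATGGATCACACGTCTCCGAGACTGACGTGACGATTCGCAC, then reverse).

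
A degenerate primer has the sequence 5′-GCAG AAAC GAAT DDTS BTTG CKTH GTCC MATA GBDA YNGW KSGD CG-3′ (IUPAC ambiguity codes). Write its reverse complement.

5′-CGHCSMWCNRTHVCTATKGGACDAMGCAAVSAHHATTCGTTTCTGC-3′

Standard pairs A↔T, G↔C; ambiguity codes pair Y↔R, M↔K, W↔W, S↔S, B↔V, D↔H, N↔N. Complement (CGTCTTTGCTTAHHASVAACGMADCAGGKTATCVHTRNCWMSCHGC), then reverse for 5'→3'.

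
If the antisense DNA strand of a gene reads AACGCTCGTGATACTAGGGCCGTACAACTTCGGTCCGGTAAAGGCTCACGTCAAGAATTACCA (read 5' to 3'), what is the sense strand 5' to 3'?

The coding strand is complementary and antiparallel to the template: take the complement (A↔T, G↔C) and reverse.

5'-TGGTAATTCTTGACGTGAGCCTTTACCGGACCGAAGTTGTACGGCCCTAGTATCACGAGCGTT-3'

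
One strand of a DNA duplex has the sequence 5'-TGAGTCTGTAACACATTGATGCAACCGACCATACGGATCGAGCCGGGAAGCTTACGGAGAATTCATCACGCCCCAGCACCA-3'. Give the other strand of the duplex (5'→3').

5'-TGGTGCTGGGGCGTGATGAATTCTCCGTAAGCTTCCCGGCTCGATCCGTATGGTCGGTTGCATCAATGTGTTACAGACTCA-3'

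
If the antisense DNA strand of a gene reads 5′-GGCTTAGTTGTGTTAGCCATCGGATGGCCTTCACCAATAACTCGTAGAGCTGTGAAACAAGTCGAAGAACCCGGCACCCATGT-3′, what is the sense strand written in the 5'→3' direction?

The coding strand is complementary and antiparallel to the template: take the complement (A↔T, G↔C) and reverse.

5′-ACATGGGTGCCGGGTTCTTCGACTTGTTTCACAGCTCTACGAGTTATTGGTGAAGGCCATCCGATGGCTAACACAACTAAGCC-3′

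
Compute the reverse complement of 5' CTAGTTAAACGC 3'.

Complement each base (A↔T, G↔C): GATCAATTTGCG. Then reverse.

5'-GCGTTTAACTAG-3'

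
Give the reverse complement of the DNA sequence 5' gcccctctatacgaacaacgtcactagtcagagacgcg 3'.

5'-CGCGTCTCTGACTAGTGACGTTGTTCGTATAGAGGGGC-3'

Complement each base (A↔T, G↔C): CGGGGAGATATGCTTGTTGCAGTGATCAGTCTCTGCGC. Then reverse.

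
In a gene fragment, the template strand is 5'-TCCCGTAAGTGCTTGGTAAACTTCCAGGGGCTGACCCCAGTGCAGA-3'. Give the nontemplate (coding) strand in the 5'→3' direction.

The coding strand is complementary and antiparallel to the template: take the complement (A↔T, G↔C) and reverse.

5'-TCTGCACTGGGGTCAGCCCCTGGAAGTTTACCAAGCACTTACGGGA-3'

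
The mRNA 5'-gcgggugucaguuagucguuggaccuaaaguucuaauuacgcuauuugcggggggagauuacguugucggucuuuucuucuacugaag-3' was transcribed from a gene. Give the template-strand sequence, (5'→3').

Replace U with T to get the coding DNA strand: GCGGGTGTCAGTTAGTCGTTGGACCTAAAGTTCTAATTACGCTATTTGCGGGGGGAGATTACGTTGTCGGTCTTTTCTTCTACTGAAG. The template strand is its reverse complement (complement CGCCCACAGTCAATCAGCAACCTGGATTTCAAGATTAATGCGATAAACGCCCCCCTCTAATGCAACAGCCAGAAAAGAAGATGACTTC, then reverse).

5'-CTTCAGTAGAAGAAAAGACCGACAACGTAATCTCCCCCCGCAAATAGCGTAATTAGAACTTTAGGTCCAACGACTAACTGACACCCGC-3'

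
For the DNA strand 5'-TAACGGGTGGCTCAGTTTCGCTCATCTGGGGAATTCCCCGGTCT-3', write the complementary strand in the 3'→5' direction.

3'-ATTGCCCACCGAGTCAAAGCGAGTAGACCCCTTAAGGGGCCAGA-5'

Base-pairing A↔T, G↔C gives the complement. The complementary strand is antiparallel, so paired with a 5'→3' strand it runs 3'→5'.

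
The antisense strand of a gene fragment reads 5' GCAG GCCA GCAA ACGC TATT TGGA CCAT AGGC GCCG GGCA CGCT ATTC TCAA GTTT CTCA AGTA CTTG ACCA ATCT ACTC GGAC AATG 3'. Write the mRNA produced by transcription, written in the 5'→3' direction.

5'-CAUUGUCCGAGUAGAUUGGUCAAGUACUUGAGAAACUUGAGAAUAGCGUGCCCGGCGCCUAUGGUCCAAAUAGCGUUUGCUGGCCUGC-3'

The mRNA has the sequence of the coding strand (reverse complement of the template) with T→U. Reverse complement of GCAGGCCAGCAAACGCTATTTGGACCATAGGCGCCGGGCACGCTATTCTCAAGTTTCTCAAGTACTTGACCAATCTACTCGGACAATG is CATTGTCCGAGTAGATTGGTCAAGTACTTGAGAAACTTGAGAATAGCGTGCCCGGCGCCTATGGTCCAAATAGCGTTTGCTGGCCTGC; then T→U.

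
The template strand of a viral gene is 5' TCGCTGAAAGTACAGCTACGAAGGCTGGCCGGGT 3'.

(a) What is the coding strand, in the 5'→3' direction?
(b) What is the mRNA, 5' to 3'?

(a) 5'-ACCCGGCCAGCCTTCGTAGCTGTACTTTCAGCGA-3'
(b) 5'-ACCCGGCCAGCCUUCGUAGCUGUACUUUCAGCGA-3'

(a) The coding strand is the reverse complement of the template: complement AGCGACTTTCATGTCGATGCTTCCGACCGGCCCA, then reverse.
(b) mRNA has the coding-strand sequence with T→U.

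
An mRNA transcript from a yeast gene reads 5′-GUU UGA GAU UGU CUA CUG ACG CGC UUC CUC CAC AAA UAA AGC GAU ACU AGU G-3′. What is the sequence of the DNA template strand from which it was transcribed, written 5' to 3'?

5'-CACTAGTATCGCTTTATTTGTGGAGGAAGCGCGTCAGTAGACAATCTCAAAC-3'

Replace U with T to get the coding DNA strand: GTTTGAGATTGTCTACTGACGCGCTTCCTCCACAAATAAAGCGATACTAGTG. The template strand is its reverse complement (complement CAAACTCTAACAGATGACTGCGCGAAGGAGGTGTTTATTTCGCTATGATCAC, then reverse).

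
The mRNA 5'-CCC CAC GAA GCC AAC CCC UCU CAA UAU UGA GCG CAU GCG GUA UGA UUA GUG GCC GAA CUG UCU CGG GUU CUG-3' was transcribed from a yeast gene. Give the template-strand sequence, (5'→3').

5′-CAGAACCCGAGACAGTTCGGCCACTAATCATACCGCATGCGCTCAATATTGAGAGGGGTTGGCTTCGTGGGG-3′

Replace U with T to get the coding DNA strand: CCCCACGAAGCCAACCCCTCTCAATATTGAGCGCATGCGGTATGATTAGTGGCCGAACTGTCTCGGGTTCTG. The template strand is its reverse complement (complement GGGGTGCTTCGGTTGGGGAGAGTTATAACTCGCGTACGCCATACTAATCACCGGCTTGACAGAGCCCAAGAC, then reverse).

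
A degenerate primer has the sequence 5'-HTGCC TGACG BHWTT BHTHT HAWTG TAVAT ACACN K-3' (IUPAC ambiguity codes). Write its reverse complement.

5'-MNGTGTATBTACAWTDADADVAAWDVCGTCAGGCAD-3'

Standard pairs A↔T, G↔C; ambiguity codes pair K↔M, W↔W, B↔V, H↔D, N↔N. Complement (DACGGACTGCVDWAAVDADADTWACATBTATGTGNM), then reverse for 5'→3'.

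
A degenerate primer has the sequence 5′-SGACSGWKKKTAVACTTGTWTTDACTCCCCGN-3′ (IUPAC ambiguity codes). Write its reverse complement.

5′-NCGGGGAGTHAAWACAAGTBTAMMMWCSGTCS-3′

Standard pairs A↔T, G↔C; ambiguity codes pair K↔M, W↔W, S↔S, D↔H, V↔B, N↔N. Complement (SCTGSCWMMMATBTGAACAWAAHTGAGGGGCN), then reverse for 5'→3'.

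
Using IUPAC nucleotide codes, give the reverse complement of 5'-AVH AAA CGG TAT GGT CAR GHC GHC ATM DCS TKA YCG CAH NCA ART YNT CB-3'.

5'-VGANRAYTTGNDTGCGRTMASGHKATGDCGDCYTGACCATACCGTTTDBT-3'

Standard pairs A↔T, G↔C; ambiguity codes pair R↔Y, M↔K, S↔S, B↔V, D↔H, N↔N. Complement (TBDTTTGCCATACCAGTYCDGCDGTAKHGSAMTRGCGTDNGTTYARNAGV), then reverse for 5'→3'.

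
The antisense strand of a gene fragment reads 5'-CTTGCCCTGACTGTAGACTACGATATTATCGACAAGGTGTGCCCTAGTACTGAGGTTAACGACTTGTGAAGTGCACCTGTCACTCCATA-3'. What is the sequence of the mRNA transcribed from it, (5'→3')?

RNA polymerase reads the template 3'→5' and synthesizes mRNA 5'→3' by base-pairing (A→U, T→A, G↔C). The complement of the template is GAACGGGACTGACATCTGATGCTATAATAGCTGTTCCACACGGGATCATGACTCCAATTGCTGAACACTTCACGTGGACAGTGAGGTAT; antiparallel, so 5'→3' the coding strand is TATGGAGTGACAGGTGCACTTCACAAGTCGTTAACCTCAGTACTAGGGCACACCTTGTCGATAATATCGTAGTCTACAGTCAGGGCAAG. Replace T with U for the mRNA.

5'-UAUGGAGUGACAGGUGCACUUCACAAGUCGUUAACCUCAGUACUAGGGCACACCUUGUCGAUAAUAUCGUAGUCUACAGUCAGGGCAAG-3'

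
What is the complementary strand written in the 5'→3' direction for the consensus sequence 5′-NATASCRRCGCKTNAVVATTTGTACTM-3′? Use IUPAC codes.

5'-KAGTACAAATBBTNAMGCGYYGSTATN-3'

Standard pairs A↔T, G↔C; ambiguity codes pair R↔Y, M↔K, S↔S, V↔B, N↔N. Complement (NTATSGYYGCGMANTBBTAAACATGAK), then reverse for 5'→3'.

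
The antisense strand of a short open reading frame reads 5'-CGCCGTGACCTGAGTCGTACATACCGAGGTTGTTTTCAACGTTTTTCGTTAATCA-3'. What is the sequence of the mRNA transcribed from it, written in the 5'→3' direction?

The mRNA has the sequence of the coding strand (reverse complement of the template) with T→U. Reverse complement of CGCCGTGACCTGAGTCGTACATACCGAGGTTGTTTTCAACGTTTTTCGTTAATCA is TGATTAACGAAAAACGTTGAAAACAACCTCGGTATGTACGACTCAGGTCACGGCG; then T→U.

5'-UGAUUAACGAAAAACGUUGAAAACAACCUCGGUAUGUACGACUCAGGUCACGGCG-3'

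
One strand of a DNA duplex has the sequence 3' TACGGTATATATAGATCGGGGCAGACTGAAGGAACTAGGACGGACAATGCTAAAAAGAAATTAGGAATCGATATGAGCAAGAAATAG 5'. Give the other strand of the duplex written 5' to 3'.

5'-ATGCCATATATATCTAGCCCCGTCTGACTTCCTTGATCCTGCCTGTTACGATTTTTCTTTAATCCTTAGCTATACTCGTTCTTTATC-3'

The strand is given 3'→5', so its complement runs 5'→3' in the same left-to-right order: pair each base A↔T, G↔C.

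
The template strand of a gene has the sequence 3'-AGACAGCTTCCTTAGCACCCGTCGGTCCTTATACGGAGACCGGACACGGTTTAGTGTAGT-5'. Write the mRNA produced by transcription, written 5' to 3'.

Reading the template 3'→5' as shown, RNA polymerase pairs each base (A→U, T→A, G↔C) to build mRNA 5'→3' directly.

5'-UCUGUCGAAGGAAUCGUGGGCAGCCAGGAAUAUGCCUCUGGCCUGUGCCAAAUCACAUCA-3'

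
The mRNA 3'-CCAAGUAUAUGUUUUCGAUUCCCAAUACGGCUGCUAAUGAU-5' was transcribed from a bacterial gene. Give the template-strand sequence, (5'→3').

Written 5'→3' the mRNA is UAGUAAUCGUCGGCAUAACCCUUAGCUUUUGUAUAUGAACC, so the coding DNA strand is TAGTAATCGTCGGCATAACCCTTAGCTTTTGTATATGAACC. The template is its reverse complement.

5'-GGTTCATATACAAAAGCTAAGGGTTATGCCGACGATTACTA-3'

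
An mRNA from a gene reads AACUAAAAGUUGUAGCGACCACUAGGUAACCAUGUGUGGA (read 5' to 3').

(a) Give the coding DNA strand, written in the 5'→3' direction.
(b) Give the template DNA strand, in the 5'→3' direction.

(a) 5'-AACTAAAAGTTGTAGCGACCACTAGGTAACCATGTGTGGA-3'
(b) 5'-TCCACACATGGTTACCTAGTGGTCGCTACAACTTTTAGTT-3'

(a) The coding strand matches the mRNA with U→T.
(b) The template strand is the reverse complement of the coding strand.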